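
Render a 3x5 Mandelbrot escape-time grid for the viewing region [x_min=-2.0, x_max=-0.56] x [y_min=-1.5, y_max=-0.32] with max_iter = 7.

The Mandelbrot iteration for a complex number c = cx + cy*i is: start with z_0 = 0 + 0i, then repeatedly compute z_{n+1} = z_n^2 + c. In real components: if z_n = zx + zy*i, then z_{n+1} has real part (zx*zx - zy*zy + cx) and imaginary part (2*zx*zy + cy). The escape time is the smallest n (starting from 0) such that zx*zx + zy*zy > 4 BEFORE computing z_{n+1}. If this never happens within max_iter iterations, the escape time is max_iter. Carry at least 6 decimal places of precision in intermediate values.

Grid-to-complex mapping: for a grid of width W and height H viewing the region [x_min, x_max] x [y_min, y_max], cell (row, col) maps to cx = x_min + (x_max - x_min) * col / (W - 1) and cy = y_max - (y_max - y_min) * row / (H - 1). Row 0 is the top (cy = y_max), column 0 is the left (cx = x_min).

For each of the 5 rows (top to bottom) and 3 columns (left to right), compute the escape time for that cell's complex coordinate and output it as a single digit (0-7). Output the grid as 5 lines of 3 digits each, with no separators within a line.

(row=0, col=0): c = -2.0000 + -0.3200i → escape time 1
(row=0, col=1): c = -1.2800 + -0.3200i → escape time 7
(row=0, col=2): c = -0.5600 + -0.3200i → escape time 7
(row=1, col=0): c = -2.0000 + -0.6150i → escape time 1
(row=1, col=1): c = -1.2800 + -0.6150i → escape time 3
(row=1, col=2): c = -0.5600 + -0.6150i → escape time 7
(row=2, col=0): c = -2.0000 + -0.9100i → escape time 1
(row=2, col=1): c = -1.2800 + -0.9100i → escape time 3
(row=2, col=2): c = -0.5600 + -0.9100i → escape time 4
(row=3, col=0): c = -2.0000 + -1.2050i → escape time 1
(row=3, col=1): c = -1.2800 + -1.2050i → escape time 2
(row=3, col=2): c = -0.5600 + -1.2050i → escape time 3
(row=4, col=0): c = -2.0000 + -1.5000i → escape time 1
(row=4, col=1): c = -1.2800 + -1.5000i → escape time 2
(row=4, col=2): c = -0.5600 + -1.5000i → escape time 2

Answer: 177
137
134
123
122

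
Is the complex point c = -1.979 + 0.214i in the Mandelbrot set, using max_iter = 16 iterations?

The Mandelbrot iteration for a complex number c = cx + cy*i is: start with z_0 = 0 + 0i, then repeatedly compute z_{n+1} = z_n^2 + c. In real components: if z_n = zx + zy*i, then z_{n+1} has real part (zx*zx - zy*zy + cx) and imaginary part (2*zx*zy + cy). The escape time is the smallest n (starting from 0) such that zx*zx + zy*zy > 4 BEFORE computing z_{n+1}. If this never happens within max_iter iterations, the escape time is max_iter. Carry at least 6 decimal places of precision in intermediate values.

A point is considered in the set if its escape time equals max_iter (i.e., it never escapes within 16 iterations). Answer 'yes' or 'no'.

z_0 = 0 + 0i, c = -1.9790 + 0.2140i
Iter 1: z = -1.9790 + 0.2140i, |z|^2 = 3.9622
Iter 2: z = 1.8916 + -0.6330i, |z|^2 = 3.9790
Iter 3: z = 1.1986 + -2.1809i, |z|^2 = 6.1929
Escaped at iteration 3

Answer: no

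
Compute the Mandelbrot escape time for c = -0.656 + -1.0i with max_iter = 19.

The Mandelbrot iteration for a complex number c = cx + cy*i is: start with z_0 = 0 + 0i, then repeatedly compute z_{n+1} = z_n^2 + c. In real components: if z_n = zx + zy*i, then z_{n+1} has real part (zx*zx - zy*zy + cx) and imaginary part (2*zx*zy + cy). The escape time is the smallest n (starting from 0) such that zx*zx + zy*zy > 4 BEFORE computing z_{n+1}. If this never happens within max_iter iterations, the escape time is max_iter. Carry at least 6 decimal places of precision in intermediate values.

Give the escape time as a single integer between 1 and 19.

Answer: 4

Derivation:
z_0 = 0 + 0i, c = -0.6560 + -1.0000i
Iter 1: z = -0.6560 + -1.0000i, |z|^2 = 1.4303
Iter 2: z = -1.2257 + 0.3120i, |z|^2 = 1.5996
Iter 3: z = 0.7489 + -1.7648i, |z|^2 = 3.6754
Iter 4: z = -3.2097 + -3.6434i, |z|^2 = 23.5763
Escaped at iteration 4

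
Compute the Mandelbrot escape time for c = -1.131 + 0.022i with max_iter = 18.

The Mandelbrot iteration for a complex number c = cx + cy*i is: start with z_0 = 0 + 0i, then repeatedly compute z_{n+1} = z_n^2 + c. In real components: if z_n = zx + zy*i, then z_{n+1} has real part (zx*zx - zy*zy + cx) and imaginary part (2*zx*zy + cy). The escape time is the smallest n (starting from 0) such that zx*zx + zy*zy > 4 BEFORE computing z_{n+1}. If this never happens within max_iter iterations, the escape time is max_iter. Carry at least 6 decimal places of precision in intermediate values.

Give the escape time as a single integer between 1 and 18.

z_0 = 0 + 0i, c = -1.1310 + 0.0220i
Iter 1: z = -1.1310 + 0.0220i, |z|^2 = 1.2796
Iter 2: z = 0.1477 + -0.0278i, |z|^2 = 0.0226
Iter 3: z = -1.1100 + 0.0138i, |z|^2 = 1.2322
Iter 4: z = 0.1008 + -0.0086i, |z|^2 = 0.0102
Iter 5: z = -1.1209 + 0.0203i, |z|^2 = 1.2568
Iter 6: z = 0.1250 + -0.0234i, |z|^2 = 0.0162
Iter 7: z = -1.1159 + 0.0161i, |z|^2 = 1.2455
Iter 8: z = 0.1140 + -0.0140i, |z|^2 = 0.0132
Iter 9: z = -1.1182 + 0.0188i, |z|^2 = 1.2507
Iter 10: z = 0.1190 + -0.0200i, |z|^2 = 0.0146
Iter 11: z = -1.1172 + 0.0172i, |z|^2 = 1.2485
Iter 12: z = 0.1169 + -0.0165i, |z|^2 = 0.0139
Iter 13: z = -1.1176 + 0.0181i, |z|^2 = 1.2494
Iter 14: z = 0.1177 + -0.0186i, |z|^2 = 0.0142
Iter 15: z = -1.1175 + 0.0176i, |z|^2 = 1.2491
Iter 16: z = 0.1175 + -0.0174i, |z|^2 = 0.0141
Iter 17: z = -1.1175 + 0.0179i, |z|^2 = 1.2491

Answer: 18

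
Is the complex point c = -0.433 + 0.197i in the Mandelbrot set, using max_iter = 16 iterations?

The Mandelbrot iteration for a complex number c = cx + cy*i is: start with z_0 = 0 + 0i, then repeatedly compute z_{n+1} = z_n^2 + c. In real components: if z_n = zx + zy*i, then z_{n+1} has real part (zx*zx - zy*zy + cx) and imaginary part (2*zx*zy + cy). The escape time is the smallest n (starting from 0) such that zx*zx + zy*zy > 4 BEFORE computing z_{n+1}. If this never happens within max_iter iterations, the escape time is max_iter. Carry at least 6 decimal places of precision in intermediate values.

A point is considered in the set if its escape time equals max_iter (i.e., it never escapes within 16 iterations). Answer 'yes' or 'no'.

z_0 = 0 + 0i, c = -0.4330 + 0.1970i
Iter 1: z = -0.4330 + 0.1970i, |z|^2 = 0.2263
Iter 2: z = -0.2843 + 0.0264i, |z|^2 = 0.0815
Iter 3: z = -0.3529 + 0.1820i, |z|^2 = 0.1576
Iter 4: z = -0.3416 + 0.0686i, |z|^2 = 0.1214
Iter 5: z = -0.3210 + 0.1502i, |z|^2 = 0.1256
Iter 6: z = -0.3525 + 0.1006i, |z|^2 = 0.1344
Iter 7: z = -0.3189 + 0.1261i, |z|^2 = 0.1176
Iter 8: z = -0.3472 + 0.1166i, |z|^2 = 0.1342
Iter 9: z = -0.3260 + 0.1160i, |z|^2 = 0.1198
Iter 10: z = -0.3402 + 0.1213i, |z|^2 = 0.1304
Iter 11: z = -0.3320 + 0.1144i, |z|^2 = 0.1233
Iter 12: z = -0.3359 + 0.1210i, |z|^2 = 0.1274
Iter 13: z = -0.3348 + 0.1157i, |z|^2 = 0.1255
Iter 14: z = -0.3343 + 0.1195i, |z|^2 = 0.1260
Iter 15: z = -0.3355 + 0.1171i, |z|^2 = 0.1263
Did not escape in 16 iterations → in set

Answer: yes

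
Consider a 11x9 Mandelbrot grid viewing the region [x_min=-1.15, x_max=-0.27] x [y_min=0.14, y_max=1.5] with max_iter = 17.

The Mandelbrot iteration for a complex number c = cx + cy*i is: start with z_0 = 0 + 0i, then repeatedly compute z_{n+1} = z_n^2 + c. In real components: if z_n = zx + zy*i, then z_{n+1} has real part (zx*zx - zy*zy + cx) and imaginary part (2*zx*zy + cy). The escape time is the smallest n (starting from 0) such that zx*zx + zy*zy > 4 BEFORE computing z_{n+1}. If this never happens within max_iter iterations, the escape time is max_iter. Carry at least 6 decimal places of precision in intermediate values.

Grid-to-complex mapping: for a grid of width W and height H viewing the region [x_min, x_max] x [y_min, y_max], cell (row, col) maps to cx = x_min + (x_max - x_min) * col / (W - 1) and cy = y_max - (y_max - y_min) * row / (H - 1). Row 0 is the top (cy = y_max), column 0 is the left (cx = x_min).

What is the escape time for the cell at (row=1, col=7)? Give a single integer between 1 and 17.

Answer: 2

Derivation:
z_0 = 0 + 0i, c = -0.5340 + 1.3300i
Iter 1: z = -0.5340 + 1.3300i, |z|^2 = 2.0541
Iter 2: z = -2.0177 + -0.0904i, |z|^2 = 4.0795
Escaped at iteration 2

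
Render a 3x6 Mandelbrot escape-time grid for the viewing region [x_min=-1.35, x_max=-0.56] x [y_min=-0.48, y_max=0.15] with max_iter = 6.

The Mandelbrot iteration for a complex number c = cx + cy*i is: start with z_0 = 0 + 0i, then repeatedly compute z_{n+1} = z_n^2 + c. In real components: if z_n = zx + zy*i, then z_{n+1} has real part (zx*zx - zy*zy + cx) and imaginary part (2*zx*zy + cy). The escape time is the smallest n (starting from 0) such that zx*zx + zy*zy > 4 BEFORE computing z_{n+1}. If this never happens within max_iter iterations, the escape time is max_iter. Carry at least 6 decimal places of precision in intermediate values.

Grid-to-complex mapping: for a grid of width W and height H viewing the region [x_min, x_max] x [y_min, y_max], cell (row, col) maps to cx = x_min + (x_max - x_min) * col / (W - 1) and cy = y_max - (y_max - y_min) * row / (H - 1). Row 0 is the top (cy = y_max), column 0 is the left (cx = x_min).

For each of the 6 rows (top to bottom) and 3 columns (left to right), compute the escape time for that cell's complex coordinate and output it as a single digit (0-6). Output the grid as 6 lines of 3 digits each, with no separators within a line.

(row=0, col=0): c = -1.3500 + 0.1500i → escape time 6
(row=0, col=1): c = -0.9550 + 0.1500i → escape time 6
(row=0, col=2): c = -0.5600 + 0.1500i → escape time 6
(row=1, col=0): c = -1.3500 + 0.0240i → escape time 6
(row=1, col=1): c = -0.9550 + 0.0240i → escape time 6
(row=1, col=2): c = -0.5600 + 0.0240i → escape time 6
(row=2, col=0): c = -1.3500 + -0.1020i → escape time 6
(row=2, col=1): c = -0.9550 + -0.1020i → escape time 6
(row=2, col=2): c = -0.5600 + -0.1020i → escape time 6
(row=3, col=0): c = -1.3500 + -0.2280i → escape time 6
(row=3, col=1): c = -0.9550 + -0.2280i → escape time 6
(row=3, col=2): c = -0.5600 + -0.2280i → escape time 6
(row=4, col=0): c = -1.3500 + -0.3540i → escape time 6
(row=4, col=1): c = -0.9550 + -0.3540i → escape time 6
(row=4, col=2): c = -0.5600 + -0.3540i → escape time 6
(row=5, col=0): c = -1.3500 + -0.4800i → escape time 4
(row=5, col=1): c = -0.9550 + -0.4800i → escape time 5
(row=5, col=2): c = -0.5600 + -0.4800i → escape time 6

Answer: 666
666
666
666
666
456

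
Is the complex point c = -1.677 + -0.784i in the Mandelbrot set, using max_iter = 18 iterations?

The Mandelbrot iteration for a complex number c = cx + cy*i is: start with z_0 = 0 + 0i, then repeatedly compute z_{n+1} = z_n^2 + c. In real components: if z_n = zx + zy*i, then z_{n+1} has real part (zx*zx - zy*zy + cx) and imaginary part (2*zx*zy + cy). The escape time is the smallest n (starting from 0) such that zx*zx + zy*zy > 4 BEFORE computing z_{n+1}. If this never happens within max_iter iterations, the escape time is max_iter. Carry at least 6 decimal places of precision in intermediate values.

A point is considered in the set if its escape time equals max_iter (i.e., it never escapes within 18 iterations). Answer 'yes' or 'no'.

Answer: no

Derivation:
z_0 = 0 + 0i, c = -1.6770 + -0.7840i
Iter 1: z = -1.6770 + -0.7840i, |z|^2 = 3.4270
Iter 2: z = 0.5207 + 1.8455i, |z|^2 = 3.6771
Iter 3: z = -4.8119 + 1.1378i, |z|^2 = 24.4491
Escaped at iteration 3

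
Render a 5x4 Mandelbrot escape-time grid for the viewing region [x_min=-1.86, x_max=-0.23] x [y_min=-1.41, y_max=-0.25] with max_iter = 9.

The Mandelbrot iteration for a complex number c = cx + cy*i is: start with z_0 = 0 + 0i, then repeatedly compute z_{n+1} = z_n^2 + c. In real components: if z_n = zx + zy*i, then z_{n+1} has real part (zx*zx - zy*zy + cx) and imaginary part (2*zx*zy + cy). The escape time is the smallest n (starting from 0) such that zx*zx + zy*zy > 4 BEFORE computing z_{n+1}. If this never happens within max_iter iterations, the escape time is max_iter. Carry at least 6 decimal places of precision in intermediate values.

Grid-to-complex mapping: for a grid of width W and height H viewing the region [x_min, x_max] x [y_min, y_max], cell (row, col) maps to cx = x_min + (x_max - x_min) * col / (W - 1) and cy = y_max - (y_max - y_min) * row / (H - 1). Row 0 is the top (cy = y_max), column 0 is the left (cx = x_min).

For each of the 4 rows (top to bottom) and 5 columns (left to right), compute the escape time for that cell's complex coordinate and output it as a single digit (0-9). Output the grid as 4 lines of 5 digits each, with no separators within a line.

Answer: 45999
23489
13346
11222

Derivation:
(row=0, col=0): c = -1.8600 + -0.2500i → escape time 4
(row=0, col=1): c = -1.4525 + -0.2500i → escape time 5
(row=0, col=2): c = -1.0450 + -0.2500i → escape time 9
(row=0, col=3): c = -0.6375 + -0.2500i → escape time 9
(row=0, col=4): c = -0.2300 + -0.2500i → escape time 9
(row=1, col=0): c = -1.8600 + -0.6367i → escape time 2
(row=1, col=1): c = -1.4525 + -0.6367i → escape time 3
(row=1, col=2): c = -1.0450 + -0.6367i → escape time 4
(row=1, col=3): c = -0.6375 + -0.6367i → escape time 8
(row=1, col=4): c = -0.2300 + -0.6367i → escape time 9
(row=2, col=0): c = -1.8600 + -1.0233i → escape time 1
(row=2, col=1): c = -1.4525 + -1.0233i → escape time 3
(row=2, col=2): c = -1.0450 + -1.0233i → escape time 3
(row=2, col=3): c = -0.6375 + -1.0233i → escape time 4
(row=2, col=4): c = -0.2300 + -1.0233i → escape time 6
(row=3, col=0): c = -1.8600 + -1.4100i → escape time 1
(row=3, col=1): c = -1.4525 + -1.4100i → escape time 1
(row=3, col=2): c = -1.0450 + -1.4100i → escape time 2
(row=3, col=3): c = -0.6375 + -1.4100i → escape time 2
(row=3, col=4): c = -0.2300 + -1.4100i → escape time 2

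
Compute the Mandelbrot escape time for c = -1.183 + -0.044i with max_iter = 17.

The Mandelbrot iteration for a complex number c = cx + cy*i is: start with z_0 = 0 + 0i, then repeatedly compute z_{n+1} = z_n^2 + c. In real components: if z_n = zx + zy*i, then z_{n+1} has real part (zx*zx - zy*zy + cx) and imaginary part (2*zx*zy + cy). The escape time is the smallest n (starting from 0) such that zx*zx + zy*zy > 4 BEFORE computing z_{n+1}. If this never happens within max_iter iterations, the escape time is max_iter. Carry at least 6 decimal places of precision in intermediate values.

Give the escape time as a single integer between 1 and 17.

z_0 = 0 + 0i, c = -1.1830 + -0.0440i
Iter 1: z = -1.1830 + -0.0440i, |z|^2 = 1.4014
Iter 2: z = 0.2146 + 0.0601i, |z|^2 = 0.0496
Iter 3: z = -1.1406 + -0.0182i, |z|^2 = 1.3013
Iter 4: z = 0.1176 + -0.0025i, |z|^2 = 0.0138
Iter 5: z = -1.1692 + -0.0446i, |z|^2 = 1.3690
Iter 6: z = 0.1820 + 0.0602i, |z|^2 = 0.0367
Iter 7: z = -1.1535 + -0.0221i, |z|^2 = 1.3311
Iter 8: z = 0.1471 + 0.0069i, |z|^2 = 0.0217
Iter 9: z = -1.1614 + -0.0420i, |z|^2 = 1.3506
Iter 10: z = 0.1641 + 0.0535i, |z|^2 = 0.0298
Iter 11: z = -1.1589 + -0.0264i, |z|^2 = 1.3438
Iter 12: z = 0.1594 + 0.0173i, |z|^2 = 0.0257
Iter 13: z = -1.1579 + -0.0385i, |z|^2 = 1.3422
Iter 14: z = 0.1562 + 0.0451i, |z|^2 = 0.0264
Iter 15: z = -1.1606 + -0.0299i, |z|^2 = 1.3480
Iter 16: z = 0.1632 + 0.0254i, |z|^2 = 0.0273

Answer: 17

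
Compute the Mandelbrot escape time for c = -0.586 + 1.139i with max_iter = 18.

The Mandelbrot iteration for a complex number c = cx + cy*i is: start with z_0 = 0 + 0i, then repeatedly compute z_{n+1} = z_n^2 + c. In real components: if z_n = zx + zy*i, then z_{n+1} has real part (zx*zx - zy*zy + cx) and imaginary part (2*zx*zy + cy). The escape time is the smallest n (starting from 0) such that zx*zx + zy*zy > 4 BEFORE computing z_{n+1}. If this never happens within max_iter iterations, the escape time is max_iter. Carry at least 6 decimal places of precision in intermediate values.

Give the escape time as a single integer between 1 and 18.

z_0 = 0 + 0i, c = -0.5860 + 1.1390i
Iter 1: z = -0.5860 + 1.1390i, |z|^2 = 1.6407
Iter 2: z = -1.5399 + -0.1959i, |z|^2 = 2.4097
Iter 3: z = 1.7470 + 1.7424i, |z|^2 = 6.0878
Escaped at iteration 3

Answer: 3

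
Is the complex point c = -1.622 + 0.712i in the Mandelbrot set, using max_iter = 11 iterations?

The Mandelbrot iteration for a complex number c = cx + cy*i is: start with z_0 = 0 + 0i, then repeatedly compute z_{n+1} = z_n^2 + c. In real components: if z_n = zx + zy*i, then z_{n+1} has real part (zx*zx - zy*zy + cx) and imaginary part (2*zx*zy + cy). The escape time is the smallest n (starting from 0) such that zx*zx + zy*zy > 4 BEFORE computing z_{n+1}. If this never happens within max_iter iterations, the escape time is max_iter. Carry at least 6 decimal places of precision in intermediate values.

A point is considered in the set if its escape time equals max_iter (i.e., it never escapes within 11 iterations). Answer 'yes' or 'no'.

Answer: no

Derivation:
z_0 = 0 + 0i, c = -1.6220 + 0.7120i
Iter 1: z = -1.6220 + 0.7120i, |z|^2 = 3.1378
Iter 2: z = 0.5019 + -1.5977i, |z|^2 = 2.8047
Iter 3: z = -3.9228 + -0.8919i, |z|^2 = 16.1838
Escaped at iteration 3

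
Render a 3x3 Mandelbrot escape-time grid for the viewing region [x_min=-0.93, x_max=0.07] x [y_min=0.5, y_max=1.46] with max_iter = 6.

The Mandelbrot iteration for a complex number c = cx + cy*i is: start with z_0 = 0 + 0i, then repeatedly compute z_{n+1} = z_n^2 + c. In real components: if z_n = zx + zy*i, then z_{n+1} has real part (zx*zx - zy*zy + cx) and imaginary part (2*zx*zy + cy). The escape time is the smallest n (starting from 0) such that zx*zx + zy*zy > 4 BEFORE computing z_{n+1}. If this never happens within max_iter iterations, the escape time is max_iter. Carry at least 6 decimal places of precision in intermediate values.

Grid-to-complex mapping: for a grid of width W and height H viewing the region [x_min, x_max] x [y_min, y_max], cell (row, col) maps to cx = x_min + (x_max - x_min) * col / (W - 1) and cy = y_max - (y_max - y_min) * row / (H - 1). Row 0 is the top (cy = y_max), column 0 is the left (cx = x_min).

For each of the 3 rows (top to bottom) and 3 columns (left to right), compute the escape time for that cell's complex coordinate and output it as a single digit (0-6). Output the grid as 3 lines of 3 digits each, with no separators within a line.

(row=0, col=0): c = -0.9300 + 1.4600i → escape time 2
(row=0, col=1): c = -0.4300 + 1.4600i → escape time 2
(row=0, col=2): c = 0.0700 + 1.4600i → escape time 2
(row=1, col=0): c = -0.9300 + 0.9800i → escape time 3
(row=1, col=1): c = -0.4300 + 0.9800i → escape time 4
(row=1, col=2): c = 0.0700 + 0.9800i → escape time 5
(row=2, col=0): c = -0.9300 + 0.5000i → escape time 5
(row=2, col=1): c = -0.4300 + 0.5000i → escape time 6
(row=2, col=2): c = 0.0700 + 0.5000i → escape time 6

Answer: 222
345
566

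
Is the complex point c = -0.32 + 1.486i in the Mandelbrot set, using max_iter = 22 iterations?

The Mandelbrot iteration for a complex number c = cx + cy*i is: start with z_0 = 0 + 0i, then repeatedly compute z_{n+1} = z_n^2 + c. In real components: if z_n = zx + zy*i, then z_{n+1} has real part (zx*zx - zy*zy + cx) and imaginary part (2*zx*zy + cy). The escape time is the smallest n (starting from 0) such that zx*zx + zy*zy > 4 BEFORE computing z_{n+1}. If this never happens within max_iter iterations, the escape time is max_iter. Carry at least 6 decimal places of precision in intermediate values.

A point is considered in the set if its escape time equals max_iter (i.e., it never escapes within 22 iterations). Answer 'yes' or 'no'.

z_0 = 0 + 0i, c = -0.3200 + 1.4860i
Iter 1: z = -0.3200 + 1.4860i, |z|^2 = 2.3106
Iter 2: z = -2.4258 + 0.5350i, |z|^2 = 6.1707
Escaped at iteration 2

Answer: no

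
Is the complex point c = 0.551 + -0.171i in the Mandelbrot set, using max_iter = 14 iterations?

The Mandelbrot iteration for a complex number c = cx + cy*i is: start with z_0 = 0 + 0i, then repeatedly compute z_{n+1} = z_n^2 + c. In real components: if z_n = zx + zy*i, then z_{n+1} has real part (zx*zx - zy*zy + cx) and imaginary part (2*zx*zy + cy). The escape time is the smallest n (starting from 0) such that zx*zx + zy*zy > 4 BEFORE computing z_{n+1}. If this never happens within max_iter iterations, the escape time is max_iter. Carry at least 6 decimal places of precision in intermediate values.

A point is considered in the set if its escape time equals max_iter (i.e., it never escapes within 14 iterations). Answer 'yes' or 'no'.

Answer: no

Derivation:
z_0 = 0 + 0i, c = 0.5510 + -0.1710i
Iter 1: z = 0.5510 + -0.1710i, |z|^2 = 0.3328
Iter 2: z = 0.8254 + -0.3594i, |z|^2 = 0.8104
Iter 3: z = 1.1030 + -0.7643i, |z|^2 = 1.8009
Iter 4: z = 1.1834 + -1.8572i, |z|^2 = 4.8496
Escaped at iteration 4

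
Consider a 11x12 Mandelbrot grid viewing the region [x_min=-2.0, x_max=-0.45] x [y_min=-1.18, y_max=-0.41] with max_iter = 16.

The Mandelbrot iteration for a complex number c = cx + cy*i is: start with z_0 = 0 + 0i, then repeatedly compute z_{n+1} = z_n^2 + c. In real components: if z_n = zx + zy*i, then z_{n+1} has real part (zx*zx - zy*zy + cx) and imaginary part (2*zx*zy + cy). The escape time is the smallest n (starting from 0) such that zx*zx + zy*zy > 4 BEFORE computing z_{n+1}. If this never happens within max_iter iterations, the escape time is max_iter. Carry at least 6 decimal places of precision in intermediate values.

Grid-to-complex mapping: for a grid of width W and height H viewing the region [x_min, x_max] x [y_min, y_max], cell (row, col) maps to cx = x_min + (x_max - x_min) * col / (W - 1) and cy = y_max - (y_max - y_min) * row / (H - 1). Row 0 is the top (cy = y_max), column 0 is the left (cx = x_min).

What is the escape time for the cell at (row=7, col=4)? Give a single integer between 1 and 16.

z_0 = 0 + 0i, c = -1.3800 + -0.9000i
Iter 1: z = -1.3800 + -0.9000i, |z|^2 = 2.7144
Iter 2: z = -0.2856 + 1.5840i, |z|^2 = 2.5906
Iter 3: z = -3.8075 + -1.8048i, |z|^2 = 17.7542
Escaped at iteration 3

Answer: 3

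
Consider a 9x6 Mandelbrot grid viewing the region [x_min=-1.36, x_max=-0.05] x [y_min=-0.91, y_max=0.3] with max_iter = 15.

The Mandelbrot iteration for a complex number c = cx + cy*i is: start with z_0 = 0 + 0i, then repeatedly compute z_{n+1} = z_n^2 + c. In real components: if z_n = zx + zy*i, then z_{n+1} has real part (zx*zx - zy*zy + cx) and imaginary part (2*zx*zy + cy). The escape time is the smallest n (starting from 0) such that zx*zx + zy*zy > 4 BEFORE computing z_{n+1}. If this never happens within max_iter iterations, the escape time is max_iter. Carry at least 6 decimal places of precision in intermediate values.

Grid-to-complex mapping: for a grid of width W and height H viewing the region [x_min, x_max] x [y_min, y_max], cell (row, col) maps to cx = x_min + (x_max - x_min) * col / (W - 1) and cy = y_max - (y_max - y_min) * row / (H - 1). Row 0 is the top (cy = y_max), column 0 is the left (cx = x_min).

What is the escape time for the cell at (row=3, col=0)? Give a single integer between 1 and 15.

z_0 = 0 + 0i, c = -1.3600 + -0.4260i
Iter 1: z = -1.3600 + -0.4260i, |z|^2 = 2.0311
Iter 2: z = 0.3081 + 0.7327i, |z|^2 = 0.6318
Iter 3: z = -1.8019 + 0.0255i, |z|^2 = 3.2476
Iter 4: z = 1.8863 + -0.5180i, |z|^2 = 3.8266
Iter 5: z = 1.9299 + -2.3804i, |z|^2 = 9.3906
Escaped at iteration 5

Answer: 5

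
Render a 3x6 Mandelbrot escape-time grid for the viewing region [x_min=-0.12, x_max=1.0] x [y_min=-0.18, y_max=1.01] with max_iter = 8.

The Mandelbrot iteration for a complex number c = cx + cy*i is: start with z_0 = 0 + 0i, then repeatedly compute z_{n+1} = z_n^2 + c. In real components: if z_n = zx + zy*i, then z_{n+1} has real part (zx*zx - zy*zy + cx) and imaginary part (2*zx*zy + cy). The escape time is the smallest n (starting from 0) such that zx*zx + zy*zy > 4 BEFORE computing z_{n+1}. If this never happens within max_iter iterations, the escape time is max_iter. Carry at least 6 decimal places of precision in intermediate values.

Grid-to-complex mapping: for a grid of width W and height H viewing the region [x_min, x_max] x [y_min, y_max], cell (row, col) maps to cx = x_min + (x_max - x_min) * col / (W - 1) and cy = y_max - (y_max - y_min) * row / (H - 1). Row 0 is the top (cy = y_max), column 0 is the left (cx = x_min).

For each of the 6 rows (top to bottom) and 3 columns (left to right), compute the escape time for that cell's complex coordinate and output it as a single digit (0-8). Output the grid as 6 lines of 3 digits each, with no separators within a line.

Answer: 832
842
862
882
862
872

Derivation:
(row=0, col=0): c = -0.1200 + 1.0100i → escape time 8
(row=0, col=1): c = 0.4400 + 1.0100i → escape time 3
(row=0, col=2): c = 1.0000 + 1.0100i → escape time 2
(row=1, col=0): c = -0.1200 + 0.7720i → escape time 8
(row=1, col=1): c = 0.4400 + 0.7720i → escape time 4
(row=1, col=2): c = 1.0000 + 0.7720i → escape time 2
(row=2, col=0): c = -0.1200 + 0.5340i → escape time 8
(row=2, col=1): c = 0.4400 + 0.5340i → escape time 6
(row=2, col=2): c = 1.0000 + 0.5340i → escape time 2
(row=3, col=0): c = -0.1200 + 0.2960i → escape time 8
(row=3, col=1): c = 0.4400 + 0.2960i → escape time 8
(row=3, col=2): c = 1.0000 + 0.2960i → escape time 2
(row=4, col=0): c = -0.1200 + 0.0580i → escape time 8
(row=4, col=1): c = 0.4400 + 0.0580i → escape time 6
(row=4, col=2): c = 1.0000 + 0.0580i → escape time 2
(row=5, col=0): c = -0.1200 + -0.1800i → escape time 8
(row=5, col=1): c = 0.4400 + -0.1800i → escape time 7
(row=5, col=2): c = 1.0000 + -0.1800i → escape time 2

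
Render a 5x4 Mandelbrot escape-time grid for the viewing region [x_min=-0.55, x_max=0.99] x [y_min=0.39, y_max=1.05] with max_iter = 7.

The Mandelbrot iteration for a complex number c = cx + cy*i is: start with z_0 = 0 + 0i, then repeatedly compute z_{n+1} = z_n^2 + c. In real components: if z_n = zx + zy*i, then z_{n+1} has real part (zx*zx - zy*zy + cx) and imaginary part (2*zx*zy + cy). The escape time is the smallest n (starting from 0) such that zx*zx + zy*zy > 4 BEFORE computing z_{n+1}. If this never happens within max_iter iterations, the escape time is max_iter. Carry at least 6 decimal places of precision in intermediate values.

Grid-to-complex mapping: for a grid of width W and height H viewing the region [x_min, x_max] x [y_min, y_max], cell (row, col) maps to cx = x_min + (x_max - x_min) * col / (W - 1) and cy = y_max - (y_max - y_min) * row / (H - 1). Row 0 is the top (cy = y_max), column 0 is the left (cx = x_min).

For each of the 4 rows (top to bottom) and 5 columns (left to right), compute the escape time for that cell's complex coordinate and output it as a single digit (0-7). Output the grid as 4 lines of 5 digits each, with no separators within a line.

Answer: 47322
47532
77732
77742

Derivation:
(row=0, col=0): c = -0.5500 + 1.0500i → escape time 4
(row=0, col=1): c = -0.1650 + 1.0500i → escape time 7
(row=0, col=2): c = 0.2200 + 1.0500i → escape time 3
(row=0, col=3): c = 0.6050 + 1.0500i → escape time 2
(row=0, col=4): c = 0.9900 + 1.0500i → escape time 2
(row=1, col=0): c = -0.5500 + 0.8300i → escape time 4
(row=1, col=1): c = -0.1650 + 0.8300i → escape time 7
(row=1, col=2): c = 0.2200 + 0.8300i → escape time 5
(row=1, col=3): c = 0.6050 + 0.8300i → escape time 3
(row=1, col=4): c = 0.9900 + 0.8300i → escape time 2
(row=2, col=0): c = -0.5500 + 0.6100i → escape time 7
(row=2, col=1): c = -0.1650 + 0.6100i → escape time 7
(row=2, col=2): c = 0.2200 + 0.6100i → escape time 7
(row=2, col=3): c = 0.6050 + 0.6100i → escape time 3
(row=2, col=4): c = 0.9900 + 0.6100i → escape time 2
(row=3, col=0): c = -0.5500 + 0.3900i → escape time 7
(row=3, col=1): c = -0.1650 + 0.3900i → escape time 7
(row=3, col=2): c = 0.2200 + 0.3900i → escape time 7
(row=3, col=3): c = 0.6050 + 0.3900i → escape time 4
(row=3, col=4): c = 0.9900 + 0.3900i → escape time 2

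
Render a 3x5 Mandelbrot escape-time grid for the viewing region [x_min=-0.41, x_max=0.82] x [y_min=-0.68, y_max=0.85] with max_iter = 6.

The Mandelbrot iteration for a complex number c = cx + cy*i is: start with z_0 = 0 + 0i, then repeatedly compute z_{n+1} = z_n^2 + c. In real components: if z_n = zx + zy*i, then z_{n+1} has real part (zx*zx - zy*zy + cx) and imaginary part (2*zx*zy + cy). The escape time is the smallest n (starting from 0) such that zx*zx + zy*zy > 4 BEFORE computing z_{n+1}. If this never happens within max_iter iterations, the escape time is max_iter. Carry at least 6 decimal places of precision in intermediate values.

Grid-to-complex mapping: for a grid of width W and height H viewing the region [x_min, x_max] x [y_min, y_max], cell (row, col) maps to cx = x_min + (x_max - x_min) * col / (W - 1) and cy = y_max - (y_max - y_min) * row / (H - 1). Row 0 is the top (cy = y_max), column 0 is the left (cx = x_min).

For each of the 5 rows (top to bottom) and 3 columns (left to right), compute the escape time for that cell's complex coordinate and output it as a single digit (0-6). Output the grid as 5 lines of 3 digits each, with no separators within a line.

Answer: 552
663
663
663
662

Derivation:
(row=0, col=0): c = -0.4100 + 0.8500i → escape time 5
(row=0, col=1): c = 0.2050 + 0.8500i → escape time 5
(row=0, col=2): c = 0.8200 + 0.8500i → escape time 2
(row=1, col=0): c = -0.4100 + 0.4675i → escape time 6
(row=1, col=1): c = 0.2050 + 0.4675i → escape time 6
(row=1, col=2): c = 0.8200 + 0.4675i → escape time 3
(row=2, col=0): c = -0.4100 + 0.0850i → escape time 6
(row=2, col=1): c = 0.2050 + 0.0850i → escape time 6
(row=2, col=2): c = 0.8200 + 0.0850i → escape time 3
(row=3, col=0): c = -0.4100 + -0.2975i → escape time 6
(row=3, col=1): c = 0.2050 + -0.2975i → escape time 6
(row=3, col=2): c = 0.8200 + -0.2975i → escape time 3
(row=4, col=0): c = -0.4100 + -0.6800i → escape time 6
(row=4, col=1): c = 0.2050 + -0.6800i → escape time 6
(row=4, col=2): c = 0.8200 + -0.6800i → escape time 2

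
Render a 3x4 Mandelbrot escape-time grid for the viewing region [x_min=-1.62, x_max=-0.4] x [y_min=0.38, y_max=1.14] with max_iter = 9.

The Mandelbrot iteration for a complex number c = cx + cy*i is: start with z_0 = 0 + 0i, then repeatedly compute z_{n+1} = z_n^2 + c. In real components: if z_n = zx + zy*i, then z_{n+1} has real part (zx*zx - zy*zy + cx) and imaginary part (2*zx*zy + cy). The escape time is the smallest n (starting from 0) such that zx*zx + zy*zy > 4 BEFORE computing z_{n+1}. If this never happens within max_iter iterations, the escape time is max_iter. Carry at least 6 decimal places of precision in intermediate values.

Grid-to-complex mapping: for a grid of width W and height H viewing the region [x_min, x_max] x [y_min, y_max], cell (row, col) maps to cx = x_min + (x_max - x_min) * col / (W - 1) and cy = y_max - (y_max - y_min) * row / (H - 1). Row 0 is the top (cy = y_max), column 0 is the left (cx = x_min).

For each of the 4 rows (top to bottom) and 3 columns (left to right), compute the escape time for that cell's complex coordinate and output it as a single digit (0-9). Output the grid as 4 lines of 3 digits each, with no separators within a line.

(row=0, col=0): c = -1.6200 + 1.1400i → escape time 2
(row=0, col=1): c = -1.0100 + 1.1400i → escape time 3
(row=0, col=2): c = -0.4000 + 1.1400i → escape time 4
(row=1, col=0): c = -1.6200 + 0.8867i → escape time 3
(row=1, col=1): c = -1.0100 + 0.8867i → escape time 3
(row=1, col=2): c = -0.4000 + 0.8867i → escape time 5
(row=2, col=0): c = -1.6200 + 0.6333i → escape time 3
(row=2, col=1): c = -1.0100 + 0.6333i → escape time 4
(row=2, col=2): c = -0.4000 + 0.6333i → escape time 9
(row=3, col=0): c = -1.6200 + 0.3800i → escape time 4
(row=3, col=1): c = -1.0100 + 0.3800i → escape time 9
(row=3, col=2): c = -0.4000 + 0.3800i → escape time 9

Answer: 234
335
349
499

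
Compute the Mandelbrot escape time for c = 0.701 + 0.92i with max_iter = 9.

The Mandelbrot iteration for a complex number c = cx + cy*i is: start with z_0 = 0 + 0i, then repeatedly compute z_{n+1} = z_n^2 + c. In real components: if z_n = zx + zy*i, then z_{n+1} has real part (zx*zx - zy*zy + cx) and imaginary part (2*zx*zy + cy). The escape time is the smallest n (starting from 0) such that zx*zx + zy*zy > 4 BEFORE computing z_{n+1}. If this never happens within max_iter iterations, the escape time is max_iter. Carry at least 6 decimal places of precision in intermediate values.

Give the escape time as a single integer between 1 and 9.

Answer: 2

Derivation:
z_0 = 0 + 0i, c = 0.7010 + 0.9200i
Iter 1: z = 0.7010 + 0.9200i, |z|^2 = 1.3378
Iter 2: z = 0.3460 + 2.2098i, |z|^2 = 5.0031
Escaped at iteration 2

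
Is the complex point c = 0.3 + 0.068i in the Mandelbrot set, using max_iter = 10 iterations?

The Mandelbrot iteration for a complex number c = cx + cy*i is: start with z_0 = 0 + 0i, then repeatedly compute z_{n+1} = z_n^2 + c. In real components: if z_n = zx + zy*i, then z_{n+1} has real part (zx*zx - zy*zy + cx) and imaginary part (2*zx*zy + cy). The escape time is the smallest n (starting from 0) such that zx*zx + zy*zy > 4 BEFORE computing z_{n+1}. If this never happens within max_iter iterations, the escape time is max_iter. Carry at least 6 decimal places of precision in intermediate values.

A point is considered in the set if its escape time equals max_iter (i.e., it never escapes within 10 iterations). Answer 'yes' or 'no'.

Answer: yes

Derivation:
z_0 = 0 + 0i, c = 0.3000 + 0.0680i
Iter 1: z = 0.3000 + 0.0680i, |z|^2 = 0.0946
Iter 2: z = 0.3854 + 0.1088i, |z|^2 = 0.1604
Iter 3: z = 0.4367 + 0.1519i, |z|^2 = 0.2137
Iter 4: z = 0.4676 + 0.2006i, |z|^2 = 0.2589
Iter 5: z = 0.4784 + 0.2556i, |z|^2 = 0.2942
Iter 6: z = 0.4635 + 0.3126i, |z|^2 = 0.3126
Iter 7: z = 0.4171 + 0.3578i, |z|^2 = 0.3020
Iter 8: z = 0.3460 + 0.3665i, |z|^2 = 0.2540
Iter 9: z = 0.2854 + 0.3216i, |z|^2 = 0.1849
Did not escape in 10 iterations → in set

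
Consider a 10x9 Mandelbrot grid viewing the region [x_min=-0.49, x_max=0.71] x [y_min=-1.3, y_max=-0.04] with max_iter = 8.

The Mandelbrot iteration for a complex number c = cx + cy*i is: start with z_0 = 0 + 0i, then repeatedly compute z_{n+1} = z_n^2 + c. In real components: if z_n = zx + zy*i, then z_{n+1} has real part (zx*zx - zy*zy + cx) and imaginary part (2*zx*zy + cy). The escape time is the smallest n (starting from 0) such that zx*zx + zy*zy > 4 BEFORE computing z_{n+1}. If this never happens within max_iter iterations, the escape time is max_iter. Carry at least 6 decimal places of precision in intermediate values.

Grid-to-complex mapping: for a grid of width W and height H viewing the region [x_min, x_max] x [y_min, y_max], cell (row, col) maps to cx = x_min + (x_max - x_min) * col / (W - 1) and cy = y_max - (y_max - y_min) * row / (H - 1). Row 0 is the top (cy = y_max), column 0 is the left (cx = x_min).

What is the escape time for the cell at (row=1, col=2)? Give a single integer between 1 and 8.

Answer: 8

Derivation:
z_0 = 0 + 0i, c = -0.2233 + -0.1975i
Iter 1: z = -0.2233 + -0.1975i, |z|^2 = 0.0889
Iter 2: z = -0.2125 + -0.1093i, |z|^2 = 0.0571
Iter 3: z = -0.1901 + -0.1511i, |z|^2 = 0.0590
Iter 4: z = -0.2100 + -0.1401i, |z|^2 = 0.0637
Iter 5: z = -0.1988 + -0.1387i, |z|^2 = 0.0588
Iter 6: z = -0.2030 + -0.1423i, |z|^2 = 0.0615
Iter 7: z = -0.2024 + -0.1397i, |z|^2 = 0.0605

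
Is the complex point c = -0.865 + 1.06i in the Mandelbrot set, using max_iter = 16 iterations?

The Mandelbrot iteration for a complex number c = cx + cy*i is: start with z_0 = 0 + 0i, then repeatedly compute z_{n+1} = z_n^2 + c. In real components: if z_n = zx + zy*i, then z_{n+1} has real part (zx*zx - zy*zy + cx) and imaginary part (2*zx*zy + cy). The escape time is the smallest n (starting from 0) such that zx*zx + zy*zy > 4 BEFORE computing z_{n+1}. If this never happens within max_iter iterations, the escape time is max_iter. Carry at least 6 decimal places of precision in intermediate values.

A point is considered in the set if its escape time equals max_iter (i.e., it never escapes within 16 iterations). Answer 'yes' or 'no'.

z_0 = 0 + 0i, c = -0.8650 + 1.0600i
Iter 1: z = -0.8650 + 1.0600i, |z|^2 = 1.8718
Iter 2: z = -1.2404 + -0.7738i, |z|^2 = 2.1373
Iter 3: z = 0.0748 + 2.9796i, |z|^2 = 8.8836
Escaped at iteration 3

Answer: no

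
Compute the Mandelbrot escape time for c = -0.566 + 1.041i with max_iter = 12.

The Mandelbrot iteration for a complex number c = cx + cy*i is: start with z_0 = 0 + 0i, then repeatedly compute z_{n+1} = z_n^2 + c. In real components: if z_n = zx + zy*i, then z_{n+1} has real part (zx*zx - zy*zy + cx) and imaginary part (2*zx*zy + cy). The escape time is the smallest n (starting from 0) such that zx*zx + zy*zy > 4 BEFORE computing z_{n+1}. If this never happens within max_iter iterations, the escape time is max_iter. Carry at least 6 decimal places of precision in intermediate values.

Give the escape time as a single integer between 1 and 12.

z_0 = 0 + 0i, c = -0.5660 + 1.0410i
Iter 1: z = -0.5660 + 1.0410i, |z|^2 = 1.4040
Iter 2: z = -1.3293 + -0.1374i, |z|^2 = 1.7860
Iter 3: z = 1.1822 + 1.4063i, |z|^2 = 3.3754
Iter 4: z = -1.1461 + 4.3662i, |z|^2 = 20.3772
Escaped at iteration 4

Answer: 4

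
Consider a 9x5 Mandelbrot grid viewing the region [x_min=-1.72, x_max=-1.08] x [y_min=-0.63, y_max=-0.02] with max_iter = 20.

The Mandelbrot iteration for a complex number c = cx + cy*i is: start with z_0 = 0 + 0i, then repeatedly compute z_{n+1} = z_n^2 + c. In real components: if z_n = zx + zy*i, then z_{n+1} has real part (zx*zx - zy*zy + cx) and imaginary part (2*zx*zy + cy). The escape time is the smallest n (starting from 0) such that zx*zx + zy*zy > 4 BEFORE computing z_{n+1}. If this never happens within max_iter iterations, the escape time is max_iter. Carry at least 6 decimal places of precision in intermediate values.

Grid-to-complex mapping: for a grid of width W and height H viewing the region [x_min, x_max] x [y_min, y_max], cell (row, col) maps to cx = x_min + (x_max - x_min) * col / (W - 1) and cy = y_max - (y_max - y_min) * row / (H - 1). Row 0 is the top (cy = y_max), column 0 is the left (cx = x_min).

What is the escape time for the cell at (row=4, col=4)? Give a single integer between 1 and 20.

z_0 = 0 + 0i, c = -1.4000 + -0.6300i
Iter 1: z = -1.4000 + -0.6300i, |z|^2 = 2.3569
Iter 2: z = 0.1631 + 1.1340i, |z|^2 = 1.3126
Iter 3: z = -2.6594 + -0.2601i, |z|^2 = 7.1398
Escaped at iteration 3

Answer: 3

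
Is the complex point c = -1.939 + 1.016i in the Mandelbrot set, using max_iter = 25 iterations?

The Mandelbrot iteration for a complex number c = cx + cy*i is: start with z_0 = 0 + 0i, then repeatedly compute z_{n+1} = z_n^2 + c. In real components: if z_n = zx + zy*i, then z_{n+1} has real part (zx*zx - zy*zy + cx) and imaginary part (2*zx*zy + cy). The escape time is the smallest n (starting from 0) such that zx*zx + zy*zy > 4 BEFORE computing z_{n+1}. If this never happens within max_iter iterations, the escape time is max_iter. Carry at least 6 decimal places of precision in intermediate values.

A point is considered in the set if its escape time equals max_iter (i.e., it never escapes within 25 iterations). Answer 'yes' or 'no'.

Answer: no

Derivation:
z_0 = 0 + 0i, c = -1.9390 + 1.0160i
Iter 1: z = -1.9390 + 1.0160i, |z|^2 = 4.7920
Escaped at iteration 1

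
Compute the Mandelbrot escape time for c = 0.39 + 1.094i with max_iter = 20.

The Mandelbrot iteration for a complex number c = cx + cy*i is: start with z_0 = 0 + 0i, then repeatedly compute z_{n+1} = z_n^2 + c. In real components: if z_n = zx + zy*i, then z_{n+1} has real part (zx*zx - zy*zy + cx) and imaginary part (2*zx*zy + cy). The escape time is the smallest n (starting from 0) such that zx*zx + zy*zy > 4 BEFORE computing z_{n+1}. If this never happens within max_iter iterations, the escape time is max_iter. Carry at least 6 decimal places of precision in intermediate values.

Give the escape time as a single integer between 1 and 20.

z_0 = 0 + 0i, c = 0.3900 + 1.0940i
Iter 1: z = 0.3900 + 1.0940i, |z|^2 = 1.3489
Iter 2: z = -0.6547 + 1.9473i, |z|^2 = 4.2207
Escaped at iteration 2

Answer: 2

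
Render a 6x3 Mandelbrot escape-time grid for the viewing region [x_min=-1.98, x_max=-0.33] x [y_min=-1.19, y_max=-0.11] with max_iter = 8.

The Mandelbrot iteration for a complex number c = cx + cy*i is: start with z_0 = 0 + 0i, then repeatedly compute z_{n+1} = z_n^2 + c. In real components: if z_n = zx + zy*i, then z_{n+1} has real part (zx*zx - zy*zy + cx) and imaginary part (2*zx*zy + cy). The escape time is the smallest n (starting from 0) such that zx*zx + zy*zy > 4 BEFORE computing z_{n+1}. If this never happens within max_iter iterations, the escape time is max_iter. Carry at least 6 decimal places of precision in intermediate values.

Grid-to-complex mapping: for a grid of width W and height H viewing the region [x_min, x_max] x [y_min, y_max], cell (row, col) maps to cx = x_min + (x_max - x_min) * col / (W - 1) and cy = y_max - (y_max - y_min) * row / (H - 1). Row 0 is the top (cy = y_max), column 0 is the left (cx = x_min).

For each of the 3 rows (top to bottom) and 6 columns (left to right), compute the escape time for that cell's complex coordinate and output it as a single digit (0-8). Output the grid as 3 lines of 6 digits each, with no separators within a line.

(row=0, col=0): c = -1.9800 + -0.1100i → escape time 4
(row=0, col=1): c = -1.6500 + -0.1100i → escape time 6
(row=0, col=2): c = -1.3200 + -0.1100i → escape time 8
(row=0, col=3): c = -0.9900 + -0.1100i → escape time 8
(row=0, col=4): c = -0.6600 + -0.1100i → escape time 8
(row=0, col=5): c = -0.3300 + -0.1100i → escape time 8
(row=1, col=0): c = -1.9800 + -0.6500i → escape time 1
(row=1, col=1): c = -1.6500 + -0.6500i → escape time 3
(row=1, col=2): c = -1.3200 + -0.6500i → escape time 3
(row=1, col=3): c = -0.9900 + -0.6500i → escape time 4
(row=1, col=4): c = -0.6600 + -0.6500i → escape time 7
(row=1, col=5): c = -0.3300 + -0.6500i → escape time 8
(row=2, col=0): c = -1.9800 + -1.1900i → escape time 1
(row=2, col=1): c = -1.6500 + -1.1900i → escape time 1
(row=2, col=2): c = -1.3200 + -1.1900i → escape time 2
(row=2, col=3): c = -0.9900 + -1.1900i → escape time 3
(row=2, col=4): c = -0.6600 + -1.1900i → escape time 3
(row=2, col=5): c = -0.3300 + -1.1900i → escape time 3

Answer: 468888
133478
112333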